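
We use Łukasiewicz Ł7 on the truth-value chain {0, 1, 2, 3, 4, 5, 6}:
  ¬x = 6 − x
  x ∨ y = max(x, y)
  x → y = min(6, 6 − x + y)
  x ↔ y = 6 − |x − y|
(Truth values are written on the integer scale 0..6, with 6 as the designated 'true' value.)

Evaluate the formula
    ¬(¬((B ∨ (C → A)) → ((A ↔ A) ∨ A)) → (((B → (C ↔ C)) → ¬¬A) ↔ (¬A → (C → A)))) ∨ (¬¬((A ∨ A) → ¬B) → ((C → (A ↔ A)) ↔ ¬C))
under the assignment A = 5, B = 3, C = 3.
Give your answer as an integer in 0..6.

C → A = 3 → 5 = 6
B ∨ (C → A) = 3 ∨ 6 = 6
A ↔ A = 5 ↔ 5 = 6
(A ↔ A) ∨ A = 6 ∨ 5 = 6
(B ∨ (C → A)) → ((A ↔ A) ∨ A) = 6 → 6 = 6
¬((B ∨ (C → A)) → ((A ↔ A) ∨ A)) = ¬6 = 0
C ↔ C = 3 ↔ 3 = 6
B → (C ↔ C) = 3 → 6 = 6
¬A = ¬5 = 1
¬¬A = ¬1 = 5
(B → (C ↔ C)) → ¬¬A = 6 → 5 = 5
¬A = ¬5 = 1
C → A = 3 → 5 = 6
¬A → (C → A) = 1 → 6 = 6
((B → (C ↔ C)) → ¬¬A) ↔ (¬A → (C → A)) = 5 ↔ 6 = 5
¬((B ∨ (C → A)) → ((A ↔ A) ∨ A)) → (((B → (C ↔ C)) → ¬¬A) ↔ (¬A → (C → A))) = 0 → 5 = 6
¬(¬((B ∨ (C → A)) → ((A ↔ A) ∨ A)) → (((B → (C ↔ C)) → ¬¬A) ↔ (¬A → (C → A)))) = ¬6 = 0
A ∨ A = 5 ∨ 5 = 5
¬B = ¬3 = 3
(A ∨ A) → ¬B = 5 → 3 = 4
¬((A ∨ A) → ¬B) = ¬4 = 2
¬¬((A ∨ A) → ¬B) = ¬2 = 4
A ↔ A = 5 ↔ 5 = 6
C → (A ↔ A) = 3 → 6 = 6
¬C = ¬3 = 3
(C → (A ↔ A)) ↔ ¬C = 6 ↔ 3 = 3
¬¬((A ∨ A) → ¬B) → ((C → (A ↔ A)) ↔ ¬C) = 4 → 3 = 5
¬(¬((B ∨ (C → A)) → ((A ↔ A) ∨ A)) → (((B → (C ↔ C)) → ¬¬A) ↔ (¬A → (C → A)))) ∨ (¬¬((A ∨ A) → ¬B) → ((C → (A ↔ A)) ↔ ¬C)) = 0 ∨ 5 = 5

5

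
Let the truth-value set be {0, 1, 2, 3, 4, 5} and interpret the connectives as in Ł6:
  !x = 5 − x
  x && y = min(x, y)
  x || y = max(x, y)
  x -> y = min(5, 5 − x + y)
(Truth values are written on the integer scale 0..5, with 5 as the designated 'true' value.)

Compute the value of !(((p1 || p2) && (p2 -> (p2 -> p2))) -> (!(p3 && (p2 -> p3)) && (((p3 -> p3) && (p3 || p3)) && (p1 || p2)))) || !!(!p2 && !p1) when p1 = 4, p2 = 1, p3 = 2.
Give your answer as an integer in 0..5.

p1 || p2 = 4 || 1 = 4
p2 -> p2 = 1 -> 1 = 5
p2 -> (p2 -> p2) = 1 -> 5 = 5
(p1 || p2) && (p2 -> (p2 -> p2)) = 4 && 5 = 4
p2 -> p3 = 1 -> 2 = 5
p3 && (p2 -> p3) = 2 && 5 = 2
!(p3 && (p2 -> p3)) = !2 = 3
p3 -> p3 = 2 -> 2 = 5
p3 || p3 = 2 || 2 = 2
(p3 -> p3) && (p3 || p3) = 5 && 2 = 2
p1 || p2 = 4 || 1 = 4
((p3 -> p3) && (p3 || p3)) && (p1 || p2) = 2 && 4 = 2
!(p3 && (p2 -> p3)) && (((p3 -> p3) && (p3 || p3)) && (p1 || p2)) = 3 && 2 = 2
((p1 || p2) && (p2 -> (p2 -> p2))) -> (!(p3 && (p2 -> p3)) && (((p3 -> p3) && (p3 || p3)) && (p1 || p2))) = 4 -> 2 = 3
!(((p1 || p2) && (p2 -> (p2 -> p2))) -> (!(p3 && (p2 -> p3)) && (((p3 -> p3) && (p3 || p3)) && (p1 || p2)))) = !3 = 2
!p2 = !1 = 4
!p1 = !4 = 1
!p2 && !p1 = 4 && 1 = 1
!(!p2 && !p1) = !1 = 4
!!(!p2 && !p1) = !4 = 1
!(((p1 || p2) && (p2 -> (p2 -> p2))) -> (!(p3 && (p2 -> p3)) && (((p3 -> p3) && (p3 || p3)) && (p1 || p2)))) || !!(!p2 && !p1) = 2 || 1 = 2

2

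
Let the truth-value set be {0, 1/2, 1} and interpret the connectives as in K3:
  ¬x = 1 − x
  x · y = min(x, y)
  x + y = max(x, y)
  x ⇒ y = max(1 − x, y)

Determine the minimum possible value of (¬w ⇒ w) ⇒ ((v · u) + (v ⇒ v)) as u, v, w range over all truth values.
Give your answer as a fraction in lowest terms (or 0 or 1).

1/2

Take u = 0, v = 1/2, w = 1/2:
¬w = ¬1/2 = 1/2
¬w ⇒ w = 1/2 ⇒ 1/2 = 1/2
v · u = 1/2 · 0 = 0
v ⇒ v = 1/2 ⇒ 1/2 = 1/2
(v · u) + (v ⇒ v) = 0 + 1/2 = 1/2
(¬w ⇒ w) ⇒ ((v · u) + (v ⇒ v)) = 1/2 ⇒ 1/2 = 1/2
No assignment yields a value below 1/2, so this is the minimum.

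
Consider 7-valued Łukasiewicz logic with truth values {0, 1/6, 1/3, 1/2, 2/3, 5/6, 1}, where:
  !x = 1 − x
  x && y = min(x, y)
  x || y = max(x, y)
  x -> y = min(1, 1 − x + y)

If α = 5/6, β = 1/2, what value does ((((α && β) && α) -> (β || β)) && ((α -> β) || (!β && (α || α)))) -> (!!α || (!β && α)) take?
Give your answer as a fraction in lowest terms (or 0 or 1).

1

α && β = 5/6 && 1/2 = 1/2
(α && β) && α = 1/2 && 5/6 = 1/2
β || β = 1/2 || 1/2 = 1/2
((α && β) && α) -> (β || β) = 1/2 -> 1/2 = 1
α -> β = 5/6 -> 1/2 = 2/3
!β = !1/2 = 1/2
α || α = 5/6 || 5/6 = 5/6
!β && (α || α) = 1/2 && 5/6 = 1/2
(α -> β) || (!β && (α || α)) = 2/3 || 1/2 = 2/3
(((α && β) && α) -> (β || β)) && ((α -> β) || (!β && (α || α))) = 1 && 2/3 = 2/3
!α = !5/6 = 1/6
!!α = !1/6 = 5/6
!β = !1/2 = 1/2
!β && α = 1/2 && 5/6 = 1/2
!!α || (!β && α) = 5/6 || 1/2 = 5/6
((((α && β) && α) -> (β || β)) && ((α -> β) || (!β && (α || α)))) -> (!!α || (!β && α)) = 2/3 -> 5/6 = 1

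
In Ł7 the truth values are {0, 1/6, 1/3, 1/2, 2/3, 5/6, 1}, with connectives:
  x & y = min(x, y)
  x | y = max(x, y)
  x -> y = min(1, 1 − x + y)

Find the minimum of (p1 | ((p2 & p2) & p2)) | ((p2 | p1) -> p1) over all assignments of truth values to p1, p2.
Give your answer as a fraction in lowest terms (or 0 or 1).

1/2

Take p1 = 0, p2 = 1/2:
p2 & p2 = 1/2 & 1/2 = 1/2
(p2 & p2) & p2 = 1/2 & 1/2 = 1/2
p1 | ((p2 & p2) & p2) = 0 | 1/2 = 1/2
p2 | p1 = 1/2 | 0 = 1/2
(p2 | p1) -> p1 = 1/2 -> 0 = 1/2
(p1 | ((p2 & p2) & p2)) | ((p2 | p1) -> p1) = 1/2 | 1/2 = 1/2
No assignment yields a value below 1/2, so this is the minimum.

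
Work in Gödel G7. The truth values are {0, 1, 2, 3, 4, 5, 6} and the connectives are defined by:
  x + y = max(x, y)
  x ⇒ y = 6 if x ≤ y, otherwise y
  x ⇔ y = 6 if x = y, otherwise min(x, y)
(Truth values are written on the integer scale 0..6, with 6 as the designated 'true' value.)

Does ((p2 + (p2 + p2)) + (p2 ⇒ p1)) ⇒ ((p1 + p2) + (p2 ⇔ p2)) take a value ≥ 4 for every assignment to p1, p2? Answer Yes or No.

At p1 = 3, p2 = 2, for instance:
p2 + p2 = 2 + 2 = 2
p2 + (p2 + p2) = 2 + 2 = 2
p2 ⇒ p1 = 2 ⇒ 3 = 6
(p2 + (p2 + p2)) + (p2 ⇒ p1) = 2 + 6 = 6
p1 + p2 = 3 + 2 = 3
p2 ⇔ p2 = 2 ⇔ 2 = 6
(p1 + p2) + (p2 ⇔ p2) = 3 + 6 = 6
((p2 + (p2 + p2)) + (p2 ⇒ p1)) ⇒ ((p1 + p2) + (p2 ⇔ p2)) = 6 ⇒ 6 = 6
and checking the remaining 48 assignments likewise gives ≥ 4 in every case.

Yes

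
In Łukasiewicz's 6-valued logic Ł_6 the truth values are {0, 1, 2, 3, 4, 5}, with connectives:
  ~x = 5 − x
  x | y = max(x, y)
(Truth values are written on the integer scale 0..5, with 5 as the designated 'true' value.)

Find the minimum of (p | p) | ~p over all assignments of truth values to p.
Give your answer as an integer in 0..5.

3

Take p = 2:
p | p = 2 | 2 = 2
~p = ~2 = 3
(p | p) | ~p = 2 | 3 = 3
No assignment yields a value below 3, so this is the minimum.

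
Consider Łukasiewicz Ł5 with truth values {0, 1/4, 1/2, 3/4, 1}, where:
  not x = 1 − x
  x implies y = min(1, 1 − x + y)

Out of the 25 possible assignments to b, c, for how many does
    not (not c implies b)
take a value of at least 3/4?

3

value 1: 1 assignment (counts)
value 3/4: 2 assignments (counts)
value 1/2: 3 assignments
value 1/4: 4 assignments
value 0: 15 assignments
So 3 of the 25 assignments meet the threshold.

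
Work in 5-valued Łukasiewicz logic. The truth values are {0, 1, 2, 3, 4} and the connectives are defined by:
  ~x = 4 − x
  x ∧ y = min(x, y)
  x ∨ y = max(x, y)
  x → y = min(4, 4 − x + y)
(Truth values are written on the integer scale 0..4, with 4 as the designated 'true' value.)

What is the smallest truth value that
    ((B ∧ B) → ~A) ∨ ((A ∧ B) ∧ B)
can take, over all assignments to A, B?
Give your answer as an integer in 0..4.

Take A = 2, B = 4:
B ∧ B = 4 ∧ 4 = 4
~A = ~2 = 2
(B ∧ B) → ~A = 4 → 2 = 2
A ∧ B = 2 ∧ 4 = 2
(A ∧ B) ∧ B = 2 ∧ 4 = 2
((B ∧ B) → ~A) ∨ ((A ∧ B) ∧ B) = 2 ∨ 2 = 2
No assignment yields a value below 2, so this is the minimum.

2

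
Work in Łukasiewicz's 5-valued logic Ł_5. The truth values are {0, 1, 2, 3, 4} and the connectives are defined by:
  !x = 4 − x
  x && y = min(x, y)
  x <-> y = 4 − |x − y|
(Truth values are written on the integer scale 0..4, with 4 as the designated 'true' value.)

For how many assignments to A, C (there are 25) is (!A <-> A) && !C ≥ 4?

1

value 4: 1 assignment (counts)
value 3: 1 assignment
value 2: 7 assignments
value 1: 3 assignments
value 0: 13 assignments
So 1 of the 25 assignments meets the threshold.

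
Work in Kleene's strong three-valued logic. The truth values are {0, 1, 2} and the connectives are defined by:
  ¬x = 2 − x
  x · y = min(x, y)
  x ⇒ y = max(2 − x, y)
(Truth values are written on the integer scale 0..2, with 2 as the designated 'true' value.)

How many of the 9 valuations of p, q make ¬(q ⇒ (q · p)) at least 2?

p = 0, q = 0 ↦ 0  <
p = 0, q = 1 ↦ 1  <
p = 0, q = 2 ↦ 2  ≥
p = 1, q = 0 ↦ 0  <
p = 1, q = 1 ↦ 1  <
p = 1, q = 2 ↦ 1  <
p = 2, q = 0 ↦ 0  <
p = 2, q = 1 ↦ 1  <
p = 2, q = 2 ↦ 0  <
So 1 of the 9 assignments meets the threshold.

1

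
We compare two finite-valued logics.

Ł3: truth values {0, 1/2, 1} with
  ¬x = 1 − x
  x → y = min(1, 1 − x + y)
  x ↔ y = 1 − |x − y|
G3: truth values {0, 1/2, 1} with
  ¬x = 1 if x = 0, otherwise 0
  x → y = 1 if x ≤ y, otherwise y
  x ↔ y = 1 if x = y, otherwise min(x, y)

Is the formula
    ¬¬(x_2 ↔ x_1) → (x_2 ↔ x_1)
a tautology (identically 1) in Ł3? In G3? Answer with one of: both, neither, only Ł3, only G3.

only Ł3

In Ł3: every assignment gives 1 — tautology.
In G3: at x_1 = 1/2, x_2 = 1 the value is 1/2 — not a tautology.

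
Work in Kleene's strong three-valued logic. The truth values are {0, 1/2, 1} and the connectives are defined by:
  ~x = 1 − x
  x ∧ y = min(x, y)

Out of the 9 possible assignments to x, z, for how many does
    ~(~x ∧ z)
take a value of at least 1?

5

x = 0, z = 0 ↦ 1  ≥
x = 0, z = 1/2 ↦ 1/2  <
x = 0, z = 1 ↦ 0  <
x = 1/2, z = 0 ↦ 1  ≥
x = 1/2, z = 1/2 ↦ 1/2  <
x = 1/2, z = 1 ↦ 1/2  <
x = 1, z = 0 ↦ 1  ≥
x = 1, z = 1/2 ↦ 1  ≥
x = 1, z = 1 ↦ 1  ≥
So 5 of the 9 assignments meet the threshold.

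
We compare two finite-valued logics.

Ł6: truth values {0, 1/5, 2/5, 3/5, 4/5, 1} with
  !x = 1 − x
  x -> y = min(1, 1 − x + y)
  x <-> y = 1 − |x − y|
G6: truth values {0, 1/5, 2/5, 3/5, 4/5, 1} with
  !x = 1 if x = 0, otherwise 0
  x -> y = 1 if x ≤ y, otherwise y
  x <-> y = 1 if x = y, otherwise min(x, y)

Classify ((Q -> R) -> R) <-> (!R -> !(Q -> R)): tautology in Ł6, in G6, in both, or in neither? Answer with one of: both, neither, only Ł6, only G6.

In Ł6: every assignment gives 1 — tautology.
In G6: at Q = 0, R = 1/5 the value is 1/5 — not a tautology.

only Ł6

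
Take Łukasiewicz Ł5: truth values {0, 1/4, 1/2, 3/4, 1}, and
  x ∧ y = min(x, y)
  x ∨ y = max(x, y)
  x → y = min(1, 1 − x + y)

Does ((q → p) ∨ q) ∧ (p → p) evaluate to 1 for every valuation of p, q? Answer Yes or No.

Counterexample: take p = 0, q = 1/4.
q → p = 1/4 → 0 = 3/4
(q → p) ∨ q = 3/4 ∨ 1/4 = 3/4
p → p = 0 → 0 = 1
((q → p) ∨ q) ∧ (p → p) = 3/4 ∧ 1 = 3/4
This gives 3/4 ≠ 1.

No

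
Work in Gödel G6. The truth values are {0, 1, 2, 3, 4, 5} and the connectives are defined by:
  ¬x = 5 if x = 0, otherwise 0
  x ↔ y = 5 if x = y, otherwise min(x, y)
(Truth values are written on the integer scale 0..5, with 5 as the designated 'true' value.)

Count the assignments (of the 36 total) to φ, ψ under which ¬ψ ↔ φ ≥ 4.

7

value 5: 6 assignments (counts)
value 4: 1 assignment (counts)
value 3: 1 assignment
value 2: 1 assignment
value 1: 1 assignment
value 0: 26 assignments
So 7 of the 36 assignments meet the threshold.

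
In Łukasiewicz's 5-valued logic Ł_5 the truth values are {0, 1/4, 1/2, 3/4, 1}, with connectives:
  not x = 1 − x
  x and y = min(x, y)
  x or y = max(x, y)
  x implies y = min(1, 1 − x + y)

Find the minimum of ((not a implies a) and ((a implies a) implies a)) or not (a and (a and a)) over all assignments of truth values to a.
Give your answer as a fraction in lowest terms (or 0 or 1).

Take a = 1/2:
not a = not 1/2 = 1/2
not a implies a = 1/2 implies 1/2 = 1
a implies a = 1/2 implies 1/2 = 1
(a implies a) implies a = 1 implies 1/2 = 1/2
(not a implies a) and ((a implies a) implies a) = 1 and 1/2 = 1/2
a and a = 1/2 and 1/2 = 1/2
a and (a and a) = 1/2 and 1/2 = 1/2
not (a and (a and a)) = not 1/2 = 1/2
((not a implies a) and ((a implies a) implies a)) or not (a and (a and a)) = 1/2 or 1/2 = 1/2
No assignment yields a value below 1/2, so this is the minimum.

1/2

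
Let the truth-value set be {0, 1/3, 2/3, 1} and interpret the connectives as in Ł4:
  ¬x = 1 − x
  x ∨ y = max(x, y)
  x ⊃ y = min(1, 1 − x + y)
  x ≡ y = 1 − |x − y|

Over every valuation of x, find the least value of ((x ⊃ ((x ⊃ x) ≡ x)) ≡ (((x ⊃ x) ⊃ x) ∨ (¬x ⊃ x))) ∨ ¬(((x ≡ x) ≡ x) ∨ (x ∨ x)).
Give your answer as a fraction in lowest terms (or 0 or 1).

2/3

Take x = 1/3:
x ⊃ x = 1/3 ⊃ 1/3 = 1
(x ⊃ x) ≡ x = 1 ≡ 1/3 = 1/3
x ⊃ ((x ⊃ x) ≡ x) = 1/3 ⊃ 1/3 = 1
x ⊃ x = 1/3 ⊃ 1/3 = 1
(x ⊃ x) ⊃ x = 1 ⊃ 1/3 = 1/3
¬x = ¬1/3 = 2/3
¬x ⊃ x = 2/3 ⊃ 1/3 = 2/3
((x ⊃ x) ⊃ x) ∨ (¬x ⊃ x) = 1/3 ∨ 2/3 = 2/3
(x ⊃ ((x ⊃ x) ≡ x)) ≡ (((x ⊃ x) ⊃ x) ∨ (¬x ⊃ x)) = 1 ≡ 2/3 = 2/3
x ≡ x = 1/3 ≡ 1/3 = 1
(x ≡ x) ≡ x = 1 ≡ 1/3 = 1/3
x ∨ x = 1/3 ∨ 1/3 = 1/3
((x ≡ x) ≡ x) ∨ (x ∨ x) = 1/3 ∨ 1/3 = 1/3
¬(((x ≡ x) ≡ x) ∨ (x ∨ x)) = ¬1/3 = 2/3
((x ⊃ ((x ⊃ x) ≡ x)) ≡ (((x ⊃ x) ⊃ x) ∨ (¬x ⊃ x))) ∨ ¬(((x ≡ x) ≡ x) ∨ (x ∨ x)) = 2/3 ∨ 2/3 = 2/3
No assignment yields a value below 2/3, so this is the minimum.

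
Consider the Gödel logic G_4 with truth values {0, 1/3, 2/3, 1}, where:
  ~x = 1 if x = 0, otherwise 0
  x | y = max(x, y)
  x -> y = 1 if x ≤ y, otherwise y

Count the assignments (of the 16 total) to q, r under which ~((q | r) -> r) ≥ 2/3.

3

q = 0, r = 0 ↦ 0  <
q = 0, r = 1/3 ↦ 0  <
q = 0, r = 2/3 ↦ 0  <
q = 0, r = 1 ↦ 0  <
q = 1/3, r = 0 ↦ 1  ≥
q = 1/3, r = 1/3 ↦ 0  <
q = 1/3, r = 2/3 ↦ 0  <
q = 1/3, r = 1 ↦ 0  <
q = 2/3, r = 0 ↦ 1  ≥
q = 2/3, r = 1/3 ↦ 0  <
q = 2/3, r = 2/3 ↦ 0  <
q = 2/3, r = 1 ↦ 0  <
q = 1, r = 0 ↦ 1  ≥
q = 1, r = 1/3 ↦ 0  <
q = 1, r = 2/3 ↦ 0  <
q = 1, r = 1 ↦ 0  <
So 3 of the 16 assignments meet the threshold.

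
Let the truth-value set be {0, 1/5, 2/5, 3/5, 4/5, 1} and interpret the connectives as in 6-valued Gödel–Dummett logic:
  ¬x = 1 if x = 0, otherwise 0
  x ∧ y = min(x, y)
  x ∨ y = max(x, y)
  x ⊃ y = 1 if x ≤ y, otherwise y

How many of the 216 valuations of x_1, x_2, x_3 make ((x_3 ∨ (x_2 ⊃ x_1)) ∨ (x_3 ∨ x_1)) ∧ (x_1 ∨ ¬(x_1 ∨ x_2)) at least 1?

value 1: 42 assignments (counts)
value 4/5: 36 assignments
value 3/5: 36 assignments
value 2/5: 36 assignments
value 1/5: 36 assignments
value 0: 30 assignments
So 42 of the 216 assignments meet the threshold.

42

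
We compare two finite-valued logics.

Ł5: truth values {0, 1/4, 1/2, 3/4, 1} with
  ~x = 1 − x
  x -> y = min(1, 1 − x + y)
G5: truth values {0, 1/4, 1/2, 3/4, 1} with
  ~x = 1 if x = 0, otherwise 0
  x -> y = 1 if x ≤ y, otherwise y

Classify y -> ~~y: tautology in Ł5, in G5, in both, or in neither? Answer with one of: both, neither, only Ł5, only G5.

both

In Ł5: every assignment gives 1 — tautology.
In G5: every assignment gives 1 — tautology.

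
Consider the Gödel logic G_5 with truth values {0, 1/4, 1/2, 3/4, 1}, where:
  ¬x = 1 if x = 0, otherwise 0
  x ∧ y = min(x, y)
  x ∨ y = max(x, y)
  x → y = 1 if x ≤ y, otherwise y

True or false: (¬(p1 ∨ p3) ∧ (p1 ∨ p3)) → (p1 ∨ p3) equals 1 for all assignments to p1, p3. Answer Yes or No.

At p1 = 0, p3 = 1/4, for instance:
p1 ∨ p3 = 0 ∨ 1/4 = 1/4
¬(p1 ∨ p3) = ¬1/4 = 0
p1 ∨ p3 = 0 ∨ 1/4 = 1/4
¬(p1 ∨ p3) ∧ (p1 ∨ p3) = 0 ∧ 1/4 = 0
(¬(p1 ∨ p3) ∧ (p1 ∨ p3)) → (p1 ∨ p3) = 0 → 1/4 = 1
and checking the remaining 24 assignments likewise gives ≥ 1 in every case.

Yes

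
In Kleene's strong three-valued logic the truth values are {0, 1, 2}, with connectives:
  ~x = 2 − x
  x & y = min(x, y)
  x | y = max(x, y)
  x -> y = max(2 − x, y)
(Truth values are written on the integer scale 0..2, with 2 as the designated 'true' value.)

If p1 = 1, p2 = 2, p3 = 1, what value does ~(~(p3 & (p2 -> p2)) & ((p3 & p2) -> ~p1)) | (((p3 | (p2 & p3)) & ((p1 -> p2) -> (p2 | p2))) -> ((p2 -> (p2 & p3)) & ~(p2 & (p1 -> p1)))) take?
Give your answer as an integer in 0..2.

p2 -> p2 = 2 -> 2 = 2
p3 & (p2 -> p2) = 1 & 2 = 1
~(p3 & (p2 -> p2)) = ~1 = 1
p3 & p2 = 1 & 2 = 1
~p1 = ~1 = 1
(p3 & p2) -> ~p1 = 1 -> 1 = 1
~(p3 & (p2 -> p2)) & ((p3 & p2) -> ~p1) = 1 & 1 = 1
~(~(p3 & (p2 -> p2)) & ((p3 & p2) -> ~p1)) = ~1 = 1
p2 & p3 = 2 & 1 = 1
p3 | (p2 & p3) = 1 | 1 = 1
p1 -> p2 = 1 -> 2 = 2
p2 | p2 = 2 | 2 = 2
(p1 -> p2) -> (p2 | p2) = 2 -> 2 = 2
(p3 | (p2 & p3)) & ((p1 -> p2) -> (p2 | p2)) = 1 & 2 = 1
p2 & p3 = 2 & 1 = 1
p2 -> (p2 & p3) = 2 -> 1 = 1
p1 -> p1 = 1 -> 1 = 1
p2 & (p1 -> p1) = 2 & 1 = 1
~(p2 & (p1 -> p1)) = ~1 = 1
(p2 -> (p2 & p3)) & ~(p2 & (p1 -> p1)) = 1 & 1 = 1
((p3 | (p2 & p3)) & ((p1 -> p2) -> (p2 | p2))) -> ((p2 -> (p2 & p3)) & ~(p2 & (p1 -> p1))) = 1 -> 1 = 1
~(~(p3 & (p2 -> p2)) & ((p3 & p2) -> ~p1)) | (((p3 | (p2 & p3)) & ((p1 -> p2) -> (p2 | p2))) -> ((p2 -> (p2 & p3)) & ~(p2 & (p1 -> p1)))) = 1 | 1 = 1

1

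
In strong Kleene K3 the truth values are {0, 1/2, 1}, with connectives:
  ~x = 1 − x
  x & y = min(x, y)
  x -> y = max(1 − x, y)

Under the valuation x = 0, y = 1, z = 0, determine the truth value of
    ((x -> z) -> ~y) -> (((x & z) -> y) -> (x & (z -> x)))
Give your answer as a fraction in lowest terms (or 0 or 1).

1

x -> z = 0 -> 0 = 1
~y = ~1 = 0
(x -> z) -> ~y = 1 -> 0 = 0
x & z = 0 & 0 = 0
(x & z) -> y = 0 -> 1 = 1
z -> x = 0 -> 0 = 1
x & (z -> x) = 0 & 1 = 0
((x & z) -> y) -> (x & (z -> x)) = 1 -> 0 = 0
((x -> z) -> ~y) -> (((x & z) -> y) -> (x & (z -> x))) = 0 -> 0 = 1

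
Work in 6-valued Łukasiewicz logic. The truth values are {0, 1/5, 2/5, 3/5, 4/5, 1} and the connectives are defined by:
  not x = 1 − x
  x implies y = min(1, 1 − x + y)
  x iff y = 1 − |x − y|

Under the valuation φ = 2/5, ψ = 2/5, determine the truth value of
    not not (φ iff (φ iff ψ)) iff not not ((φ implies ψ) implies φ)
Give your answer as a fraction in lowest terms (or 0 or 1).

φ iff ψ = 2/5 iff 2/5 = 1
φ iff (φ iff ψ) = 2/5 iff 1 = 2/5
not (φ iff (φ iff ψ)) = not 2/5 = 3/5
not not (φ iff (φ iff ψ)) = not 3/5 = 2/5
φ implies ψ = 2/5 implies 2/5 = 1
(φ implies ψ) implies φ = 1 implies 2/5 = 2/5
not ((φ implies ψ) implies φ) = not 2/5 = 3/5
not not ((φ implies ψ) implies φ) = not 3/5 = 2/5
not not (φ iff (φ iff ψ)) iff not not ((φ implies ψ) implies φ) = 2/5 iff 2/5 = 1

1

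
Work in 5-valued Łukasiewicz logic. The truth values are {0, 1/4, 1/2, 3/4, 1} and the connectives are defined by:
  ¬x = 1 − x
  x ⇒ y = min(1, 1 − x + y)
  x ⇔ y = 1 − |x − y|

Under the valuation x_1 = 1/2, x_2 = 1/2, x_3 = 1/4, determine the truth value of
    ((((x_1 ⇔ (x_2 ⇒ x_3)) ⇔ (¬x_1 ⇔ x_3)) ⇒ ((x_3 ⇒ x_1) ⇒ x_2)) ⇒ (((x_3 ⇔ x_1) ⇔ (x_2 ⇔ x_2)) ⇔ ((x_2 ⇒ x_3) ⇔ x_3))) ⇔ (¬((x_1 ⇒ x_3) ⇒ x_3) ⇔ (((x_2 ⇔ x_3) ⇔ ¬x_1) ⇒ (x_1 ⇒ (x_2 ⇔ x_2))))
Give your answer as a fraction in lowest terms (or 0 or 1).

1/2

x_2 ⇒ x_3 = 1/2 ⇒ 1/4 = 3/4
x_1 ⇔ (x_2 ⇒ x_3) = 1/2 ⇔ 3/4 = 3/4
¬x_1 = ¬1/2 = 1/2
¬x_1 ⇔ x_3 = 1/2 ⇔ 1/4 = 3/4
(x_1 ⇔ (x_2 ⇒ x_3)) ⇔ (¬x_1 ⇔ x_3) = 3/4 ⇔ 3/4 = 1
x_3 ⇒ x_1 = 1/4 ⇒ 1/2 = 1
(x_3 ⇒ x_1) ⇒ x_2 = 1 ⇒ 1/2 = 1/2
((x_1 ⇔ (x_2 ⇒ x_3)) ⇔ (¬x_1 ⇔ x_3)) ⇒ ((x_3 ⇒ x_1) ⇒ x_2) = 1 ⇒ 1/2 = 1/2
x_3 ⇔ x_1 = 1/4 ⇔ 1/2 = 3/4
x_2 ⇔ x_2 = 1/2 ⇔ 1/2 = 1
(x_3 ⇔ x_1) ⇔ (x_2 ⇔ x_2) = 3/4 ⇔ 1 = 3/4
x_2 ⇒ x_3 = 1/2 ⇒ 1/4 = 3/4
(x_2 ⇒ x_3) ⇔ x_3 = 3/4 ⇔ 1/4 = 1/2
((x_3 ⇔ x_1) ⇔ (x_2 ⇔ x_2)) ⇔ ((x_2 ⇒ x_3) ⇔ x_3) = 3/4 ⇔ 1/2 = 3/4
(((x_1 ⇔ (x_2 ⇒ x_3)) ⇔ (¬x_1 ⇔ x_3)) ⇒ ((x_3 ⇒ x_1) ⇒ x_2)) ⇒ (((x_3 ⇔ x_1) ⇔ (x_2 ⇔ x_2)) ⇔ ((x_2 ⇒ x_3) ⇔ x_3)) = 1/2 ⇒ 3/4 = 1
x_1 ⇒ x_3 = 1/2 ⇒ 1/4 = 3/4
(x_1 ⇒ x_3) ⇒ x_3 = 3/4 ⇒ 1/4 = 1/2
¬((x_1 ⇒ x_3) ⇒ x_3) = ¬1/2 = 1/2
x_2 ⇔ x_3 = 1/2 ⇔ 1/4 = 3/4
¬x_1 = ¬1/2 = 1/2
(x_2 ⇔ x_3) ⇔ ¬x_1 = 3/4 ⇔ 1/2 = 3/4
x_2 ⇔ x_2 = 1/2 ⇔ 1/2 = 1
x_1 ⇒ (x_2 ⇔ x_2) = 1/2 ⇒ 1 = 1
((x_2 ⇔ x_3) ⇔ ¬x_1) ⇒ (x_1 ⇒ (x_2 ⇔ x_2)) = 3/4 ⇒ 1 = 1
¬((x_1 ⇒ x_3) ⇒ x_3) ⇔ (((x_2 ⇔ x_3) ⇔ ¬x_1) ⇒ (x_1 ⇒ (x_2 ⇔ x_2))) = 1/2 ⇔ 1 = 1/2
((((x_1 ⇔ (x_2 ⇒ x_3)) ⇔ (¬x_1 ⇔ x_3)) ⇒ ((x_3 ⇒ x_1) ⇒ x_2)) ⇒ (((x_3 ⇔ x_1) ⇔ (x_2 ⇔ x_2)) ⇔ ((x_2 ⇒ x_3) ⇔ x_3))) ⇔ (¬((x_1 ⇒ x_3) ⇒ x_3) ⇔ (((x_2 ⇔ x_3) ⇔ ¬x_1) ⇒ (x_1 ⇒ (x_2 ⇔ x_2)))) = 1 ⇔ 1/2 = 1/2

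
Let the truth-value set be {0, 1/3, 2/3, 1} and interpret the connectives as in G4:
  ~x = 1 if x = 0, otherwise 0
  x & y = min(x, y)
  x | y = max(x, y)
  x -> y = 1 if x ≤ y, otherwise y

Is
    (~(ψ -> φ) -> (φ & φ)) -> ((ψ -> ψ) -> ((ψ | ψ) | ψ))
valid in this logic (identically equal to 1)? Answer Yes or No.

No

Counterexample: take φ = 0, ψ = 0.
ψ -> φ = 0 -> 0 = 1
~(ψ -> φ) = ~1 = 0
φ & φ = 0 & 0 = 0
~(ψ -> φ) -> (φ & φ) = 0 -> 0 = 1
ψ -> ψ = 0 -> 0 = 1
ψ | ψ = 0 | 0 = 0
(ψ | ψ) | ψ = 0 | 0 = 0
(ψ -> ψ) -> ((ψ | ψ) | ψ) = 1 -> 0 = 0
(~(ψ -> φ) -> (φ & φ)) -> ((ψ -> ψ) -> ((ψ | ψ) | ψ)) = 1 -> 0 = 0
This gives 0 ≠ 1.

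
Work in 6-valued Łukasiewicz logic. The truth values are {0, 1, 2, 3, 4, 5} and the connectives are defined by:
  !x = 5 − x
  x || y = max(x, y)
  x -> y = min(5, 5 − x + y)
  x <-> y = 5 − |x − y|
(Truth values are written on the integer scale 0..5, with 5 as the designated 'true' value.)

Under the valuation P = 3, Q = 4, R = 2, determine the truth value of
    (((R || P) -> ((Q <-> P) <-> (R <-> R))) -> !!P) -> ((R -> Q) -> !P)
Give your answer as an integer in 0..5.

4

R || P = 2 || 3 = 3
Q <-> P = 4 <-> 3 = 4
R <-> R = 2 <-> 2 = 5
(Q <-> P) <-> (R <-> R) = 4 <-> 5 = 4
(R || P) -> ((Q <-> P) <-> (R <-> R)) = 3 -> 4 = 5
!P = !3 = 2
!!P = !2 = 3
((R || P) -> ((Q <-> P) <-> (R <-> R))) -> !!P = 5 -> 3 = 3
R -> Q = 2 -> 4 = 5
!P = !3 = 2
(R -> Q) -> !P = 5 -> 2 = 2
(((R || P) -> ((Q <-> P) <-> (R <-> R))) -> !!P) -> ((R -> Q) -> !P) = 3 -> 2 = 4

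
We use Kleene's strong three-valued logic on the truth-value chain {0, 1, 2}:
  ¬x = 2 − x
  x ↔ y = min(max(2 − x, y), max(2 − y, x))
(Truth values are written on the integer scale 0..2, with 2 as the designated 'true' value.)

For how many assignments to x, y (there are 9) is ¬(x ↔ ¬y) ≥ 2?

x = 0, y = 0 ↦ 2  ≥
x = 0, y = 1 ↦ 1  <
x = 0, y = 2 ↦ 0  <
x = 1, y = 0 ↦ 1  <
x = 1, y = 1 ↦ 1  <
x = 1, y = 2 ↦ 1  <
x = 2, y = 0 ↦ 0  <
x = 2, y = 1 ↦ 1  <
x = 2, y = 2 ↦ 2  ≥
So 2 of the 9 assignments meet the threshold.

2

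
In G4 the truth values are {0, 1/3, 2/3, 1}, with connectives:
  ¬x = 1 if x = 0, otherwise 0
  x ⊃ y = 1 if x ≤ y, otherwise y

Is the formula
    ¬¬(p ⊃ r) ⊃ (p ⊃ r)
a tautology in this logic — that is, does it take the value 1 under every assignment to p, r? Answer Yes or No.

Counterexample: take p = 2/3, r = 1/3.
p ⊃ r = 2/3 ⊃ 1/3 = 1/3
¬(p ⊃ r) = ¬1/3 = 0
¬¬(p ⊃ r) = ¬0 = 1
¬¬(p ⊃ r) ⊃ (p ⊃ r) = 1 ⊃ 1/3 = 1/3
This gives 1/3 ≠ 1.

No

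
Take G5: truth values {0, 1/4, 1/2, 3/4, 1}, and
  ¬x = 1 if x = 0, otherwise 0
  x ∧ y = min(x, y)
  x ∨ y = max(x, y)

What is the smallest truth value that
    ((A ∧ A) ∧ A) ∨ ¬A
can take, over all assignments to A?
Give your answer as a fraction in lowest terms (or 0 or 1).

Take A = 1/4:
A ∧ A = 1/4 ∧ 1/4 = 1/4
(A ∧ A) ∧ A = 1/4 ∧ 1/4 = 1/4
¬A = ¬1/4 = 0
((A ∧ A) ∧ A) ∨ ¬A = 1/4 ∨ 0 = 1/4
No assignment yields a value below 1/4, so this is the minimum.

1/4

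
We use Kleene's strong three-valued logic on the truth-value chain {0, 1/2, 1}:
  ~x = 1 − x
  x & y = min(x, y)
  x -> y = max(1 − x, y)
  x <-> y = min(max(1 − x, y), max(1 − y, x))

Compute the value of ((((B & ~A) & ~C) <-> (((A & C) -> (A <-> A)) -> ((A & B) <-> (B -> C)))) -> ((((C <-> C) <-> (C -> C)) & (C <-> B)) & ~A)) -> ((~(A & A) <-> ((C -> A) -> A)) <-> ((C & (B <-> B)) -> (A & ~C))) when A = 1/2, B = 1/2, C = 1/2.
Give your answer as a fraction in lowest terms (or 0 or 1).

~A = ~1/2 = 1/2
B & ~A = 1/2 & 1/2 = 1/2
~C = ~1/2 = 1/2
(B & ~A) & ~C = 1/2 & 1/2 = 1/2
A & C = 1/2 & 1/2 = 1/2
A <-> A = 1/2 <-> 1/2 = 1/2
(A & C) -> (A <-> A) = 1/2 -> 1/2 = 1/2
A & B = 1/2 & 1/2 = 1/2
B -> C = 1/2 -> 1/2 = 1/2
(A & B) <-> (B -> C) = 1/2 <-> 1/2 = 1/2
((A & C) -> (A <-> A)) -> ((A & B) <-> (B -> C)) = 1/2 -> 1/2 = 1/2
((B & ~A) & ~C) <-> (((A & C) -> (A <-> A)) -> ((A & B) <-> (B -> C))) = 1/2 <-> 1/2 = 1/2
C <-> C = 1/2 <-> 1/2 = 1/2
C -> C = 1/2 -> 1/2 = 1/2
(C <-> C) <-> (C -> C) = 1/2 <-> 1/2 = 1/2
C <-> B = 1/2 <-> 1/2 = 1/2
((C <-> C) <-> (C -> C)) & (C <-> B) = 1/2 & 1/2 = 1/2
~A = ~1/2 = 1/2
(((C <-> C) <-> (C -> C)) & (C <-> B)) & ~A = 1/2 & 1/2 = 1/2
(((B & ~A) & ~C) <-> (((A & C) -> (A <-> A)) -> ((A & B) <-> (B -> C)))) -> ((((C <-> C) <-> (C -> C)) & (C <-> B)) & ~A) = 1/2 -> 1/2 = 1/2
A & A = 1/2 & 1/2 = 1/2
~(A & A) = ~1/2 = 1/2
C -> A = 1/2 -> 1/2 = 1/2
(C -> A) -> A = 1/2 -> 1/2 = 1/2
~(A & A) <-> ((C -> A) -> A) = 1/2 <-> 1/2 = 1/2
B <-> B = 1/2 <-> 1/2 = 1/2
C & (B <-> B) = 1/2 & 1/2 = 1/2
~C = ~1/2 = 1/2
A & ~C = 1/2 & 1/2 = 1/2
(C & (B <-> B)) -> (A & ~C) = 1/2 -> 1/2 = 1/2
(~(A & A) <-> ((C -> A) -> A)) <-> ((C & (B <-> B)) -> (A & ~C)) = 1/2 <-> 1/2 = 1/2
((((B & ~A) & ~C) <-> (((A & C) -> (A <-> A)) -> ((A & B) <-> (B -> C)))) -> ((((C <-> C) <-> (C -> C)) & (C <-> B)) & ~A)) -> ((~(A & A) <-> ((C -> A) -> A)) <-> ((C & (B <-> B)) -> (A & ~C))) = 1/2 -> 1/2 = 1/2

1/2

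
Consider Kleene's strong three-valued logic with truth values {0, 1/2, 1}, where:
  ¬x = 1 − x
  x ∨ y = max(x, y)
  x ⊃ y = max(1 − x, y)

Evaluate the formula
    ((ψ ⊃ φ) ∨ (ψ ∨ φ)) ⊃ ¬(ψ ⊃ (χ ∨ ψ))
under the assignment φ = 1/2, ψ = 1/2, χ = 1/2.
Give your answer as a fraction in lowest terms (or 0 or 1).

1/2

ψ ⊃ φ = 1/2 ⊃ 1/2 = 1/2
ψ ∨ φ = 1/2 ∨ 1/2 = 1/2
(ψ ⊃ φ) ∨ (ψ ∨ φ) = 1/2 ∨ 1/2 = 1/2
χ ∨ ψ = 1/2 ∨ 1/2 = 1/2
ψ ⊃ (χ ∨ ψ) = 1/2 ⊃ 1/2 = 1/2
¬(ψ ⊃ (χ ∨ ψ)) = ¬1/2 = 1/2
((ψ ⊃ φ) ∨ (ψ ∨ φ)) ⊃ ¬(ψ ⊃ (χ ∨ ψ)) = 1/2 ⊃ 1/2 = 1/2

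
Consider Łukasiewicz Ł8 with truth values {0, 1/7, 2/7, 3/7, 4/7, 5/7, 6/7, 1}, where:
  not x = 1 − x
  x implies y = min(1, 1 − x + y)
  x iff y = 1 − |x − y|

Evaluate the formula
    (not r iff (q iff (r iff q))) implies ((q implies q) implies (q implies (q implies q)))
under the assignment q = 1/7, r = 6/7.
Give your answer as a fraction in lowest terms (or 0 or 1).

not r = not 6/7 = 1/7
r iff q = 6/7 iff 1/7 = 2/7
q iff (r iff q) = 1/7 iff 2/7 = 6/7
not r iff (q iff (r iff q)) = 1/7 iff 6/7 = 2/7
q implies q = 1/7 implies 1/7 = 1
q implies q = 1/7 implies 1/7 = 1
q implies (q implies q) = 1/7 implies 1 = 1
(q implies q) implies (q implies (q implies q)) = 1 implies 1 = 1
(not r iff (q iff (r iff q))) implies ((q implies q) implies (q implies (q implies q))) = 2/7 implies 1 = 1

1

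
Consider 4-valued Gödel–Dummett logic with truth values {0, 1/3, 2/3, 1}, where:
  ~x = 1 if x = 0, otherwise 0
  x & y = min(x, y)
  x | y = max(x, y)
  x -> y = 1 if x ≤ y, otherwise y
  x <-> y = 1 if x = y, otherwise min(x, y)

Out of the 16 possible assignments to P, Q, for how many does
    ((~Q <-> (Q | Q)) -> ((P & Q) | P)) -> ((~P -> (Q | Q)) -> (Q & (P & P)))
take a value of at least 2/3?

P = 0, Q = 0 ↦ 1  ≥
P = 0, Q = 1/3 ↦ 0  <
P = 0, Q = 2/3 ↦ 0  <
P = 0, Q = 1 ↦ 0  <
P = 1/3, Q = 0 ↦ 0  <
P = 1/3, Q = 1/3 ↦ 1/3  <
P = 1/3, Q = 2/3 ↦ 1/3  <
P = 1/3, Q = 1 ↦ 1/3  <
P = 2/3, Q = 0 ↦ 0  <
P = 2/3, Q = 1/3 ↦ 1/3  <
P = 2/3, Q = 2/3 ↦ 2/3  ≥
P = 2/3, Q = 1 ↦ 2/3  ≥
P = 1, Q = 0 ↦ 0  <
P = 1, Q = 1/3 ↦ 1/3  <
P = 1, Q = 2/3 ↦ 2/3  ≥
P = 1, Q = 1 ↦ 1  ≥
So 5 of the 16 assignments meet the threshold.

5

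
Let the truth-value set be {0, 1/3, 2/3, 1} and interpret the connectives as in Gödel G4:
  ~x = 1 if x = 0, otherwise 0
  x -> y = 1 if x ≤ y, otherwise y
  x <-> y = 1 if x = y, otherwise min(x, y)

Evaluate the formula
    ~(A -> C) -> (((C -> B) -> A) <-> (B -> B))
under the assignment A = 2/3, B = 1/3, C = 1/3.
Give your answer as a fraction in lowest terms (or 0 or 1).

A -> C = 2/3 -> 1/3 = 1/3
~(A -> C) = ~1/3 = 0
C -> B = 1/3 -> 1/3 = 1
(C -> B) -> A = 1 -> 2/3 = 2/3
B -> B = 1/3 -> 1/3 = 1
((C -> B) -> A) <-> (B -> B) = 2/3 <-> 1 = 2/3
~(A -> C) -> (((C -> B) -> A) <-> (B -> B)) = 0 -> 2/3 = 1

1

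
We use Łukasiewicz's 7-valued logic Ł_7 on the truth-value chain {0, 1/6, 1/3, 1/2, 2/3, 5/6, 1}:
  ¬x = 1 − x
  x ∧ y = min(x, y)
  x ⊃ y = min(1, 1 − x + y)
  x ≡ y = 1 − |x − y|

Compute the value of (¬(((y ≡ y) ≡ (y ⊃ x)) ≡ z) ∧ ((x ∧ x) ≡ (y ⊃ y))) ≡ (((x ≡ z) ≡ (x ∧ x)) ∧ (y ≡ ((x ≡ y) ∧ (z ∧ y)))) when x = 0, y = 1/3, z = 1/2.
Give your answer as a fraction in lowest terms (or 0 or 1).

1/2

y ≡ y = 1/3 ≡ 1/3 = 1
y ⊃ x = 1/3 ⊃ 0 = 2/3
(y ≡ y) ≡ (y ⊃ x) = 1 ≡ 2/3 = 2/3
((y ≡ y) ≡ (y ⊃ x)) ≡ z = 2/3 ≡ 1/2 = 5/6
¬(((y ≡ y) ≡ (y ⊃ x)) ≡ z) = ¬5/6 = 1/6
x ∧ x = 0 ∧ 0 = 0
y ⊃ y = 1/3 ⊃ 1/3 = 1
(x ∧ x) ≡ (y ⊃ y) = 0 ≡ 1 = 0
¬(((y ≡ y) ≡ (y ⊃ x)) ≡ z) ∧ ((x ∧ x) ≡ (y ⊃ y)) = 1/6 ∧ 0 = 0
x ≡ z = 0 ≡ 1/2 = 1/2
x ∧ x = 0 ∧ 0 = 0
(x ≡ z) ≡ (x ∧ x) = 1/2 ≡ 0 = 1/2
x ≡ y = 0 ≡ 1/3 = 2/3
z ∧ y = 1/2 ∧ 1/3 = 1/3
(x ≡ y) ∧ (z ∧ y) = 2/3 ∧ 1/3 = 1/3
y ≡ ((x ≡ y) ∧ (z ∧ y)) = 1/3 ≡ 1/3 = 1
((x ≡ z) ≡ (x ∧ x)) ∧ (y ≡ ((x ≡ y) ∧ (z ∧ y))) = 1/2 ∧ 1 = 1/2
(¬(((y ≡ y) ≡ (y ⊃ x)) ≡ z) ∧ ((x ∧ x) ≡ (y ⊃ y))) ≡ (((x ≡ z) ≡ (x ∧ x)) ∧ (y ≡ ((x ≡ y) ∧ (z ∧ y)))) = 0 ≡ 1/2 = 1/2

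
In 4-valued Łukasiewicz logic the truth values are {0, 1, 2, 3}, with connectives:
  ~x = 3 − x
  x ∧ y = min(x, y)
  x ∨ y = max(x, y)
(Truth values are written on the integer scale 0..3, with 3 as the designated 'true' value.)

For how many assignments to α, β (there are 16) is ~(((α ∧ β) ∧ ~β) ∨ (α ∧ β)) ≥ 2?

12

α = 0, β = 0 ↦ 3  ≥
α = 0, β = 1 ↦ 3  ≥
α = 0, β = 2 ↦ 3  ≥
α = 0, β = 3 ↦ 3  ≥
α = 1, β = 0 ↦ 3  ≥
α = 1, β = 1 ↦ 2  ≥
α = 1, β = 2 ↦ 2  ≥
α = 1, β = 3 ↦ 2  ≥
α = 2, β = 0 ↦ 3  ≥
α = 2, β = 1 ↦ 2  ≥
α = 2, β = 2 ↦ 1  <
α = 2, β = 3 ↦ 1  <
α = 3, β = 0 ↦ 3  ≥
α = 3, β = 1 ↦ 2  ≥
α = 3, β = 2 ↦ 1  <
α = 3, β = 3 ↦ 0  <
So 12 of the 16 assignments meet the threshold.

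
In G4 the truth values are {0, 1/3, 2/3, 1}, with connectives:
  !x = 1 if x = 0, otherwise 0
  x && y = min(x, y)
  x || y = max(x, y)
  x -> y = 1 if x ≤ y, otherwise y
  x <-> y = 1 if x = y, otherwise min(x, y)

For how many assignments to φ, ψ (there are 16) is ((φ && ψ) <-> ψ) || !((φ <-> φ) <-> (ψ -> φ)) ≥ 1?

13

φ = 0, ψ = 0 ↦ 1  ≥
φ = 0, ψ = 1/3 ↦ 1  ≥
φ = 0, ψ = 2/3 ↦ 1  ≥
φ = 0, ψ = 1 ↦ 1  ≥
φ = 1/3, ψ = 0 ↦ 1  ≥
φ = 1/3, ψ = 1/3 ↦ 1  ≥
φ = 1/3, ψ = 2/3 ↦ 1/3  <
φ = 1/3, ψ = 1 ↦ 1/3  <
φ = 2/3, ψ = 0 ↦ 1  ≥
φ = 2/3, ψ = 1/3 ↦ 1  ≥
φ = 2/3, ψ = 2/3 ↦ 1  ≥
φ = 2/3, ψ = 1 ↦ 2/3  <
φ = 1, ψ = 0 ↦ 1  ≥
φ = 1, ψ = 1/3 ↦ 1  ≥
φ = 1, ψ = 2/3 ↦ 1  ≥
φ = 1, ψ = 1 ↦ 1  ≥
So 13 of the 16 assignments meet the threshold.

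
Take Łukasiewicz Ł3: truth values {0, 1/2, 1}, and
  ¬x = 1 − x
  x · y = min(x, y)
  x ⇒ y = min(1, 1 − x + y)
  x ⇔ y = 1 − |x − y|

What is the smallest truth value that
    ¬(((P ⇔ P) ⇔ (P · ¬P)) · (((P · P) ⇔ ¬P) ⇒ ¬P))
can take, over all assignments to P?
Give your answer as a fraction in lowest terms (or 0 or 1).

1/2

Take P = 1/2:
P ⇔ P = 1/2 ⇔ 1/2 = 1
¬P = ¬1/2 = 1/2
P · ¬P = 1/2 · 1/2 = 1/2
(P ⇔ P) ⇔ (P · ¬P) = 1 ⇔ 1/2 = 1/2
P · P = 1/2 · 1/2 = 1/2
¬P = ¬1/2 = 1/2
(P · P) ⇔ ¬P = 1/2 ⇔ 1/2 = 1
¬P = ¬1/2 = 1/2
((P · P) ⇔ ¬P) ⇒ ¬P = 1 ⇒ 1/2 = 1/2
((P ⇔ P) ⇔ (P · ¬P)) · (((P · P) ⇔ ¬P) ⇒ ¬P) = 1/2 · 1/2 = 1/2
¬(((P ⇔ P) ⇔ (P · ¬P)) · (((P · P) ⇔ ¬P) ⇒ ¬P)) = ¬1/2 = 1/2
No assignment yields a value below 1/2, so this is the minimum.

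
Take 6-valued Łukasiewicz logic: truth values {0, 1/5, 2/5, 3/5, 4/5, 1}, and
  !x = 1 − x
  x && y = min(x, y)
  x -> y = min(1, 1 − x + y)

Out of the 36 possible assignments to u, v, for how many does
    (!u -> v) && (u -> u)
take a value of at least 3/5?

value 1: 21 assignments (counts)
value 4/5: 5 assignments (counts)
value 3/5: 4 assignments (counts)
value 2/5: 3 assignments
value 1/5: 2 assignments
value 0: 1 assignment
So 30 of the 36 assignments meet the threshold.

30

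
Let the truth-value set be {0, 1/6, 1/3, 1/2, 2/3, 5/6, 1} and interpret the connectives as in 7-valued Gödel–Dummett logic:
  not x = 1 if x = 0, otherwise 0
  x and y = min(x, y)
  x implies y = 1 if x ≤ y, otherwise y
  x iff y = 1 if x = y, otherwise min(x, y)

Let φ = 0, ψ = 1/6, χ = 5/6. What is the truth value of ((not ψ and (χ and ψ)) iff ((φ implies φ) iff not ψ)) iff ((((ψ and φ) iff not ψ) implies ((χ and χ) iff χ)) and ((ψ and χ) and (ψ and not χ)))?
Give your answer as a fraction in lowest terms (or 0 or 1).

not ψ = not 1/6 = 0
χ and ψ = 5/6 and 1/6 = 1/6
not ψ and (χ and ψ) = 0 and 1/6 = 0
φ implies φ = 0 implies 0 = 1
not ψ = not 1/6 = 0
(φ implies φ) iff not ψ = 1 iff 0 = 0
(not ψ and (χ and ψ)) iff ((φ implies φ) iff not ψ) = 0 iff 0 = 1
ψ and φ = 1/6 and 0 = 0
not ψ = not 1/6 = 0
(ψ and φ) iff not ψ = 0 iff 0 = 1
χ and χ = 5/6 and 5/6 = 5/6
(χ and χ) iff χ = 5/6 iff 5/6 = 1
((ψ and φ) iff not ψ) implies ((χ and χ) iff χ) = 1 implies 1 = 1
ψ and χ = 1/6 and 5/6 = 1/6
not χ = not 5/6 = 0
ψ and not χ = 1/6 and 0 = 0
(ψ and χ) and (ψ and not χ) = 1/6 and 0 = 0
(((ψ and φ) iff not ψ) implies ((χ and χ) iff χ)) and ((ψ and χ) and (ψ and not χ)) = 1 and 0 = 0
((not ψ and (χ and ψ)) iff ((φ implies φ) iff not ψ)) iff ((((ψ and φ) iff not ψ) implies ((χ and χ) iff χ)) and ((ψ and χ) and (ψ and not χ))) = 1 iff 0 = 0

0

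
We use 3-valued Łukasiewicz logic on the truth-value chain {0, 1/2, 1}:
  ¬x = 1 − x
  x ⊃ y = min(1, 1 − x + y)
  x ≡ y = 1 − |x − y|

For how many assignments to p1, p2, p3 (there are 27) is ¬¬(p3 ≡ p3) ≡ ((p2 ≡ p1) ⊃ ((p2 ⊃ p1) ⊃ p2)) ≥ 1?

18

value 1: 18 assignments (counts)
value 1/2: 6 assignments
value 0: 3 assignments
So 18 of the 27 assignments meet the threshold.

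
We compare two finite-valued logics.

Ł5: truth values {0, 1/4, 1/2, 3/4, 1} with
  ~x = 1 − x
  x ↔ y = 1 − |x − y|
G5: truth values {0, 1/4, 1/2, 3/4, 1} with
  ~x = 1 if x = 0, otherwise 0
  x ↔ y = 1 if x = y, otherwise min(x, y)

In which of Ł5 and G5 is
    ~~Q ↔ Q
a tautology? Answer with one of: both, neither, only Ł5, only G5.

In Ł5: every assignment gives 1 — tautology.
In G5: at Q = 1/4 the value is 1/4 — not a tautology.

only Ł5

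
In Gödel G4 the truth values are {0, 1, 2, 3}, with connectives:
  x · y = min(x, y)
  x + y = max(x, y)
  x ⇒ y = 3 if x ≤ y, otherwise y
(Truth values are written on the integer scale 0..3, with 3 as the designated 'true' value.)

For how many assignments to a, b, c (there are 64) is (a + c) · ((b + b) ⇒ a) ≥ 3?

22

value 3: 22 assignments (counts)
value 2: 16 assignments
value 1: 13 assignments
value 0: 13 assignments
So 22 of the 64 assignments meet the threshold.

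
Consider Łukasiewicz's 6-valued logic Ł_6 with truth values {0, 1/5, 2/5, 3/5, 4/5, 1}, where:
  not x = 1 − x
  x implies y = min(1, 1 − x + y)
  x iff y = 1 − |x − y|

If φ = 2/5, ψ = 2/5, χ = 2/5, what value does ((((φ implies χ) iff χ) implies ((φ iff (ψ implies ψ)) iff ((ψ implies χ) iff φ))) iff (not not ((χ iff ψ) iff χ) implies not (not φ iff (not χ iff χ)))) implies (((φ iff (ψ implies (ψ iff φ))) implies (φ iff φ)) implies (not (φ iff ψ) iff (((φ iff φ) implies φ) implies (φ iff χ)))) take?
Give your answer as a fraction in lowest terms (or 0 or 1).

1/5

φ implies χ = 2/5 implies 2/5 = 1
(φ implies χ) iff χ = 1 iff 2/5 = 2/5
ψ implies ψ = 2/5 implies 2/5 = 1
φ iff (ψ implies ψ) = 2/5 iff 1 = 2/5
ψ implies χ = 2/5 implies 2/5 = 1
(ψ implies χ) iff φ = 1 iff 2/5 = 2/5
(φ iff (ψ implies ψ)) iff ((ψ implies χ) iff φ) = 2/5 iff 2/5 = 1
((φ implies χ) iff χ) implies ((φ iff (ψ implies ψ)) iff ((ψ implies χ) iff φ)) = 2/5 implies 1 = 1
χ iff ψ = 2/5 iff 2/5 = 1
(χ iff ψ) iff χ = 1 iff 2/5 = 2/5
not ((χ iff ψ) iff χ) = not 2/5 = 3/5
not not ((χ iff ψ) iff χ) = not 3/5 = 2/5
not φ = not 2/5 = 3/5
not χ = not 2/5 = 3/5
not χ iff χ = 3/5 iff 2/5 = 4/5
not φ iff (not χ iff χ) = 3/5 iff 4/5 = 4/5
not (not φ iff (not χ iff χ)) = not 4/5 = 1/5
not not ((χ iff ψ) iff χ) implies not (not φ iff (not χ iff χ)) = 2/5 implies 1/5 = 4/5
(((φ implies χ) iff χ) implies ((φ iff (ψ implies ψ)) iff ((ψ implies χ) iff φ))) iff (not not ((χ iff ψ) iff χ) implies not (not φ iff (not χ iff χ))) = 1 iff 4/5 = 4/5
ψ iff φ = 2/5 iff 2/5 = 1
ψ implies (ψ iff φ) = 2/5 implies 1 = 1
φ iff (ψ implies (ψ iff φ)) = 2/5 iff 1 = 2/5
φ iff φ = 2/5 iff 2/5 = 1
(φ iff (ψ implies (ψ iff φ))) implies (φ iff φ) = 2/5 implies 1 = 1
φ iff ψ = 2/5 iff 2/5 = 1
not (φ iff ψ) = not 1 = 0
φ iff φ = 2/5 iff 2/5 = 1
(φ iff φ) implies φ = 1 implies 2/5 = 2/5
φ iff χ = 2/5 iff 2/5 = 1
((φ iff φ) implies φ) implies (φ iff χ) = 2/5 implies 1 = 1
not (φ iff ψ) iff (((φ iff φ) implies φ) implies (φ iff χ)) = 0 iff 1 = 0
((φ iff (ψ implies (ψ iff φ))) implies (φ iff φ)) implies (not (φ iff ψ) iff (((φ iff φ) implies φ) implies (φ iff χ))) = 1 implies 0 = 0
((((φ implies χ) iff χ) implies ((φ iff (ψ implies ψ)) iff ((ψ implies χ) iff φ))) iff (not not ((χ iff ψ) iff χ) implies not (not φ iff (not χ iff χ)))) implies (((φ iff (ψ implies (ψ iff φ))) implies (φ iff φ)) implies (not (φ iff ψ) iff (((φ iff φ) implies φ) implies (φ iff χ)))) = 4/5 implies 0 = 1/5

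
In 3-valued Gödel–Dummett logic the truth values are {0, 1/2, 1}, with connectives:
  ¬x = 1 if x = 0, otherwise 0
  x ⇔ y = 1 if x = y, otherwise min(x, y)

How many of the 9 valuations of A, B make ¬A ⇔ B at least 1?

A = 0, B = 0 ↦ 0  <
A = 0, B = 1/2 ↦ 1/2  <
A = 0, B = 1 ↦ 1  ≥
A = 1/2, B = 0 ↦ 1  ≥
A = 1/2, B = 1/2 ↦ 0  <
A = 1/2, B = 1 ↦ 0  <
A = 1, B = 0 ↦ 1  ≥
A = 1, B = 1/2 ↦ 0  <
A = 1, B = 1 ↦ 0  <
So 3 of the 9 assignments meet the threshold.

3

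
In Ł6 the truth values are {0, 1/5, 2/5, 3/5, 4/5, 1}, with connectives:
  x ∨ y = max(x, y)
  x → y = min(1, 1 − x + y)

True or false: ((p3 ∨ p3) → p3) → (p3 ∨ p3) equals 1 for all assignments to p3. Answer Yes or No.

No

Counterexample: take p3 = 0.
p3 ∨ p3 = 0 ∨ 0 = 0
(p3 ∨ p3) → p3 = 0 → 0 = 1
p3 ∨ p3 = 0 ∨ 0 = 0
((p3 ∨ p3) → p3) → (p3 ∨ p3) = 1 → 0 = 0
This gives 0 ≠ 1.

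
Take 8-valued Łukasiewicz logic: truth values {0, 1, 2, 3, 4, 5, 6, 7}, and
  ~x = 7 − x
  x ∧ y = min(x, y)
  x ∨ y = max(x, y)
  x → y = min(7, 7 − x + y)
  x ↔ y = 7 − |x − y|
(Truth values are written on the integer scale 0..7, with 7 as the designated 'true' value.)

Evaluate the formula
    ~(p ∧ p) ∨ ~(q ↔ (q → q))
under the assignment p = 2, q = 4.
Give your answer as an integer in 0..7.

p ∧ p = 2 ∧ 2 = 2
~(p ∧ p) = ~2 = 5
q → q = 4 → 4 = 7
q ↔ (q → q) = 4 ↔ 7 = 4
~(q ↔ (q → q)) = ~4 = 3
~(p ∧ p) ∨ ~(q ↔ (q → q)) = 5 ∨ 3 = 5

5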